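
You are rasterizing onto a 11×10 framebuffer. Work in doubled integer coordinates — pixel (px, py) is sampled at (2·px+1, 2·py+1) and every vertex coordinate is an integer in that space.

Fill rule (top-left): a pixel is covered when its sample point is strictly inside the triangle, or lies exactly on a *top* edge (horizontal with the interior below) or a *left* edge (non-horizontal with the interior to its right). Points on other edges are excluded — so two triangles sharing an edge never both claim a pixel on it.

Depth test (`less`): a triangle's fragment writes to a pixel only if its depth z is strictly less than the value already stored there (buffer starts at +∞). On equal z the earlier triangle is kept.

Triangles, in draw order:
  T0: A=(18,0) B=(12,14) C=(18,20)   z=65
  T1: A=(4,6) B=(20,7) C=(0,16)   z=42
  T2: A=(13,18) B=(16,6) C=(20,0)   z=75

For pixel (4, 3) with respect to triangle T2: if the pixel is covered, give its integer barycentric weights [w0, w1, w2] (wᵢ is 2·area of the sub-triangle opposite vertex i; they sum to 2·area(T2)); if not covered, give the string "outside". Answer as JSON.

T0:
  2·area = 120  (B↔C swapped to make it positive)
  edge (18, 0)→(18, 20): d=(0,20) right/bottom  bias=-1
  edge (18, 20)→(12, 14): d=(-6,-6) top-left  bias=+0
  edge (12, 14)→(18, 0): d=(6,-14) top-left  bias=+0
    (0,1)@(1, 3): e=[340,0,-220] → ·  [on edge]
    (8,1)@(17, 3): e=[20,96,4] → █
    (9,1)@(19, 3): e=[-20,108,32] → ·
    (1,2)@(3, 5): e=[300,0,-180] → ·  [on edge]
    (8,2)@(17, 5): e=[20,84,16] → █
    (9,2)@(19, 5): e=[-20,96,44] → ·
    (2,3)@(5, 7): e=[260,0,-140] → ·  [on edge]
    (7,3)@(15, 7): e=[60,60,0] → █  [on edge]
    (9,3)@(19, 7): e=[-20,84,56] → ·
    (3,4)@(7, 9): e=[220,0,-100] → ·  [on edge]
    (7,4)@(15, 9): e=[60,48,12] → █
    (9,4)@(19, 9): e=[-20,72,68] → ·
    (4,5)@(9, 11): e=[180,0,-60] → ·  [on edge]
    (5,6)@(11, 13): e=[140,0,-20] → ·  [on edge]
    (6,7)@(13, 15): e=[100,0,20] → █  [on edge]
    (7,8)@(15, 17): e=[60,0,60] → █  [on edge]
    (8,9)@(17, 19): e=[20,0,100] → █  [on edge]
  covered (17 px):
    · · · · · · · · · · ·
    · · · · · · · · █ · ·
    · · · · · · · · █ · ·
    · · · · · · · █ █ · ·
    · · · · · · · █ █ · ·
    · · · · · · · █ █ · ·
    · · · · · · █ █ █ · ·
    · · · · · · █ █ █ · ·
    · · · · · · · █ █ · ·
    · · · · · · · · █ · ·
T1:
  2·area = 164
  edge (4, 6)→(20, 7): d=(16,1) right/bottom  bias=-1
  edge (20, 7)→(0, 16): d=(-20,9) right/bottom  bias=-1
  edge (0, 16)→(4, 6): d=(4,-10) top-left  bias=+0
    (2,3)@(5, 7): e=[15,135,14] → █
    (3,3)@(7, 7): e=[13,117,34] → █
    (4,3)@(9, 7): e=[11,99,54] → █
    (5,3)@(11, 7): e=[9,81,74] → █
    (6,3)@(13, 7): e=[7,63,94] → █
    (7,3)@(15, 7): e=[5,45,114] → █
    (8,3)@(17, 7): e=[3,27,134] → █
    (9,3)@(19, 7): e=[1,9,154] → █
    (10,3)@(21, 7): e=[-1,-9,174] → ·
    (1,4)@(3, 9): e=[49,113,2] → █
    (8,4)@(17, 9): e=[35,-13,142] → ·
    (9,4)@(19, 9): e=[33,-31,162] → ·
  covered (23 px):
    · · · · · · · · · · ·
    · · · · · · · · · · ·
    · · · · · · · · · · ·
    · · █ █ █ █ █ █ █ █ ·
    · █ █ █ █ █ █ █ · · ·
    · █ █ █ █ █ · · · · ·
    · █ █ · · · · · · · ·
    █ · · · · · · · · · ·
    · · · · · · · · · · ·
    · · · · · · · · · · ·
T2:
  2·area = 30
  edge (13, 18)→(16, 6): d=(3,-12) top-left  bias=+0
  edge (16, 6)→(20, 0): d=(4,-6) top-left  bias=+0
  edge (20, 0)→(13, 18): d=(-7,18) right/bottom  bias=-1
    (8,2)@(17, 5): e=[9,2,19] → █
    (9,2)@(19, 5): e=[33,14,-17] → ·
    (8,3)@(17, 7): e=[15,10,5] → █
    (9,3)@(19, 7): e=[39,22,-31] → ·
    (8,4)@(17, 9): e=[21,18,-9] → ·
    (7,5)@(15, 11): e=[3,14,13] → █
    (8,5)@(17, 11): e=[27,26,-23] → ·
    (7,6)@(15, 13): e=[9,22,-1] → ·
  covered (3 px):
    · · · · · · · · · · ·
    · · · · · · · · · · ·
    · · · · · · · · █ · ·
    · · · · · · · · █ · ·
    · · · · · · · · · · ·
    · · · · · · · █ · · ·
    · · · · · · · · · · ·
    · · · · · · · · · · ·
    · · · · · · · · · · ·
    · · · · · · · · · · ·

Result: "outside"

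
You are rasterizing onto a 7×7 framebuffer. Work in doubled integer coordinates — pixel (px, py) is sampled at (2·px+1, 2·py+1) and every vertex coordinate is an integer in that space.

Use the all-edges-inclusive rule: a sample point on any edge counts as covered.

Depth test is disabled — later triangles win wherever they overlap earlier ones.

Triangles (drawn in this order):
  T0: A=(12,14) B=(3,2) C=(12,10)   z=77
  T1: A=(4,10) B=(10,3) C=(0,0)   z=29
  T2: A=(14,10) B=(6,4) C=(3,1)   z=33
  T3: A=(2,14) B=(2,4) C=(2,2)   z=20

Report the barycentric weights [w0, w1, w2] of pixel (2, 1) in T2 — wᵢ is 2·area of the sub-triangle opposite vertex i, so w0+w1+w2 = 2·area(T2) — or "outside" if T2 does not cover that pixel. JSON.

T0:
  2·area = 36
  edge (12, 14)→(3, 2): d=(-9,-12) inclusive
  edge (3, 2)→(12, 10): d=(9,8) inclusive
  edge (12, 10)→(12, 14): d=(0,4) inclusive
    (3,3)@(7, 7): e=[3,13,20] → █
    (4,3)@(9, 7): e=[27,-3,12] → ·
    (3,4)@(7, 9): e=[-15,31,20] → ·
    (4,4)@(9, 9): e=[9,15,12] → █
    (5,4)@(11, 9): e=[33,-1,4] → ·
    (4,5)@(9, 11): e=[-9,33,12] → ·
    (5,5)@(11, 11): e=[15,17,4] → █
    (6,5)@(13, 11): e=[39,1,-4] → ·
    (5,6)@(11, 13): e=[-3,35,4] → ·
  covered (3 px):
    · · · · · · ·
    · · · · · · ·
    · · · · · · ·
    · · · █ · · ·
    · · · · █ · ·
    · · · · · █ ·
    · · · · · · ·
T1:
  2·area = 88  (B↔C swapped to make it positive)
  edge (4, 10)→(0, 0): d=(-4,-10) inclusive
  edge (0, 0)→(10, 3): d=(10,3) inclusive
  edge (10, 3)→(4, 10): d=(-6,7) inclusive
    (0,0)@(1, 1): e=[6,7,75] → █
    (1,0)@(3, 1): e=[26,1,61] → █
    (2,0)@(5, 1): e=[46,-5,47] → ·
    (0,1)@(1, 3): e=[-2,27,63] → ·
    (1,1)@(3, 3): e=[18,21,49] → █
    (2,1)@(5, 3): e=[38,15,35] → █
    (3,1)@(7, 3): e=[58,9,21] → █
    (4,1)@(9, 3): e=[78,3,7] → █
    (5,1)@(11, 3): e=[98,-3,-7] → ·
    (1,2)@(3, 5): e=[10,41,37] → █
    (4,2)@(9, 5): e=[70,23,-5] → ·
    (1,3)@(3, 7): e=[2,61,25] → █
  covered (11 px):
    █ █ · · · · ·
    · █ █ █ █ · ·
    · █ █ █ · · ·
    · █ █ · · · ·
    · · · · · · ·
    · · · · · · ·
    · · · · · · ·
T2:
  2·area = 6
  edge (14, 10)→(6, 4): d=(-8,-6) inclusive
  edge (6, 4)→(3, 1): d=(-3,-3) inclusive
  edge (3, 1)→(14, 10): d=(11,9) inclusive
    (1,0)@(3, 1): e=[6,0,0] → █  [on edge]
    (2,0)@(5, 1): e=[18,6,-18] → ·
    (1,1)@(3, 3): e=[-10,-6,22] → ·
    (2,1)@(5, 3): e=[2,0,4] → █  [on edge]
    (3,1)@(7, 3): e=[14,6,-14] → ·
    (2,2)@(5, 5): e=[-14,-6,26] → ·
    (3,2)@(7, 5): e=[-2,0,8] → ·  [on edge]
    (4,3)@(9, 7): e=[-6,0,12] → ·  [on edge]
    (5,4)@(11, 9): e=[-10,0,16] → ·  [on edge]
    (6,5)@(13, 11): e=[-14,0,20] → ·  [on edge]
  covered (2 px):
    · █ · · · · ·
    · · █ · · · ·
    · · · · · · ·
    · · · · · · ·
    · · · · · · ·
    · · · · · · ·
    · · · · · · ·
T3:
  degenerate (2·area = 0) — covers nothing

Answer: [0,4,2]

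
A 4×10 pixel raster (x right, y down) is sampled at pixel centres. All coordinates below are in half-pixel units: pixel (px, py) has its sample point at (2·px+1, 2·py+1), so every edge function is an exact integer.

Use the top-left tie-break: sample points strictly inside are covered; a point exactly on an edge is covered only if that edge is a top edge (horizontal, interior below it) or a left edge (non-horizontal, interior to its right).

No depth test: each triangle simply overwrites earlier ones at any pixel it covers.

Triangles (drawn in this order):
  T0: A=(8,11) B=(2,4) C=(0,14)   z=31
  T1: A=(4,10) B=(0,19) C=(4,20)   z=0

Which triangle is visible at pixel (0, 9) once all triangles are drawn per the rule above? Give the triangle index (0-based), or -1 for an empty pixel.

T0:
  2·area = 74  (B↔C swapped to make it positive)
  edge (8, 11)→(0, 14): d=(-8,3) right/bottom  bias=-1
  edge (0, 14)→(2, 4): d=(2,-10) top-left  bias=+0
  edge (2, 4)→(8, 11): d=(6,7) right/bottom  bias=-1
    (1,3)@(3, 7): e=[47,16,11] → █
    (2,3)@(5, 7): e=[41,36,-3] → ·
    (0,4)@(1, 9): e=[37,0,37] → █  [on edge]
    (2,4)@(5, 9): e=[25,40,9] → █
    (3,4)@(7, 9): e=[19,60,-5] → ·
    (0,5)@(1, 11): e=[21,4,49] → █
    (3,5)@(7, 11): e=[3,64,7] → █
    (0,6)@(1, 13): e=[5,8,61] → █
    (1,6)@(3, 13): e=[-1,28,47] → ·
    (2,6)@(5, 13): e=[-7,48,33] → ·
    (3,6)@(7, 13): e=[-13,68,19] → ·
    (0,7)@(1, 15): e=[-11,12,73] → ·
  covered (9 px):
    · · · ·
    · · · ·
    · · · ·
    · █ · ·
    █ █ █ ·
    █ █ █ █
    █ · · ·
    · · · ·
    · · · ·
    · · · ·
T1:
  2·area = 40  (B↔C swapped to make it positive)
  edge (4, 10)→(4, 20): d=(0,10) right/bottom  bias=-1
  edge (4, 20)→(0, 19): d=(-4,-1) top-left  bias=+0
  edge (0, 19)→(4, 10): d=(4,-9) top-left  bias=+0
    (1,6)@(3, 13): e=[10,27,3] → █
    (2,6)@(5, 13): e=[-10,29,21] → ·
    (1,7)@(3, 15): e=[10,19,11] → █
    (2,7)@(5, 15): e=[-10,21,29] → ·
    (0,8)@(1, 17): e=[30,9,1] → █
    (2,8)@(5, 17): e=[-10,13,37] → ·
    (0,9)@(1, 19): e=[30,1,9] → █
    (2,9)@(5, 19): e=[-10,5,45] → ·
  covered (6 px):
    · · · ·
    · · · ·
    · · · ·
    · · · ·
    · · · ·
    · · · ·
    · █ · ·
    · █ · ·
    █ █ · ·
    █ █ · ·

Z-buffer (winner per pixel, '.' = empty):
  . . . .
  . . . .
  . . . .
  . 0 . .
  0 0 0 .
  0 0 0 0
  0 1 . .
  . 1 . .
  1 1 . .
  1 1 . .

Answer: 1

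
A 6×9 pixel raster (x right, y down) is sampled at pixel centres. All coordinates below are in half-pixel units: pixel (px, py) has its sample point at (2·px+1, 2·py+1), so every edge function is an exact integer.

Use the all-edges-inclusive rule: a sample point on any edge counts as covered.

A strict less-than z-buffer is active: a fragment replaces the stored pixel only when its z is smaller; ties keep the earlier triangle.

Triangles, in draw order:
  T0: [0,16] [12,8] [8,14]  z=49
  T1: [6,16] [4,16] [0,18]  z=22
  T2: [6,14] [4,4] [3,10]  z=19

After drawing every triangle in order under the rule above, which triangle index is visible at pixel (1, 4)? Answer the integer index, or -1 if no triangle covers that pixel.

T0:
  2·area = 40
  edge (0, 16)→(12, 8): d=(12,-8) inclusive
  edge (12, 8)→(8, 14): d=(-4,6) inclusive
  edge (8, 14)→(0, 16): d=(-8,2) inclusive
    (5,4)@(11, 9): e=[4,2,34] → █
    (4,5)@(9, 11): e=[12,6,22] → █
    (5,5)@(11, 11): e=[28,-6,18] → ·
    (2,6)@(5, 13): e=[4,22,14] → █
    (3,6)@(7, 13): e=[20,10,10] → █
    (4,6)@(9, 13): e=[36,-2,6] → ·
    (1,7)@(3, 15): e=[12,26,2] → █
    (2,7)@(5, 15): e=[28,14,-2] → ·
    (3,7)@(7, 15): e=[44,2,-6] → ·
    (1,8)@(3, 17): e=[36,18,-14] → ·
  covered (5 px):
    · · · · · ·
    · · · · · ·
    · · · · · ·
    · · · · · ·
    · · · · · █
    · · · · █ ·
    · · █ █ · ·
    · █ · · · ·
    · · · · · ·
T1:
  2·area = 4  (B↔C swapped to make it positive)
  edge (6, 16)→(0, 18): d=(-6,2) inclusive
  edge (0, 18)→(4, 16): d=(4,-2) inclusive
  edge (4, 16)→(6, 16): d=(2,0) inclusive
    (4,7)@(9, 15): e=[0,6,-2] → ·  [on edge]
    (1,8)@(3, 17): e=[0,2,2] → █  [on edge]
    (2,8)@(5, 17): e=[-4,6,2] → ·
  covered (1 px):
    · · · · · ·
    · · · · · ·
    · · · · · ·
    · · · · · ·
    · · · · · ·
    · · · · · ·
    · · · · · ·
    · · · · · ·
    · █ · · · ·
T2:
  2·area = 22  (B↔C swapped to make it positive)
  edge (6, 14)→(3, 10): d=(-3,-4) inclusive
  edge (3, 10)→(4, 4): d=(1,-6) inclusive
  edge (4, 4)→(6, 14): d=(2,10) inclusive
    (2,4)@(5, 9): e=[11,11,0] → █  [on edge]
    (3,4)@(7, 9): e=[19,23,-20] → ·
    (2,5)@(5, 11): e=[5,13,4] → █
    (3,5)@(7, 11): e=[13,25,-16] → ·
    (2,6)@(5, 13): e=[-1,15,8] → ·
  covered (2 px):
    · · · · · ·
    · · · · · ·
    · · · · · ·
    · · · · · ·
    · · █ · · ·
    · · █ · · ·
    · · · · · ·
    · · · · · ·
    · · · · · ·

Z-buffer (winner per pixel, '.' = empty):
  . . . . . .
  . . . . . .
  . . . . . .
  . . . . . .
  . . 2 . . 0
  . . 2 . 0 .
  . . 0 0 . .
  . 0 . . . .
  . 1 . . . .

Result: -1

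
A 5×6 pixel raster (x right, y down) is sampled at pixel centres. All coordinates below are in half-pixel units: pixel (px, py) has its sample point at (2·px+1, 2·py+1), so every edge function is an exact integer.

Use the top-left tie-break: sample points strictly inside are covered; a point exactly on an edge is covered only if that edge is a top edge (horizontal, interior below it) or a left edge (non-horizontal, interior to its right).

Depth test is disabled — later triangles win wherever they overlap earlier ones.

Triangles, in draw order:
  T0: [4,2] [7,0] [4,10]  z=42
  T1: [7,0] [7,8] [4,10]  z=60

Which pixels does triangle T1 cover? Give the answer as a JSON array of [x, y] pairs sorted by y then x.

T0:
  2·area = 24
  edge (4, 2)→(7, 0): d=(3,-2) top-left  bias=+0
  edge (7, 0)→(4, 10): d=(-3,10) right/bottom  bias=-1
  edge (4, 10)→(4, 2): d=(0,-8) top-left  bias=+0
    (2,1)@(5, 3): e=[5,11,8] → █
    (3,1)@(7, 3): e=[9,-9,24] → ·
    (2,2)@(5, 5): e=[11,5,8] → █
    (3,2)@(7, 5): e=[15,-15,24] → ·
    (2,3)@(5, 7): e=[17,-1,8] → ·
  covered (2 px):
    · · · · ·
    · · █ · ·
    · · █ · ·
    · · · · ·
    · · · · ·
    · · · · ·
T1:
  2·area = 24
  edge (7, 0)→(7, 8): d=(0,8) right/bottom  bias=-1
  edge (7, 8)→(4, 10): d=(-3,2) right/bottom  bias=-1
  edge (4, 10)→(7, 0): d=(3,-10) top-left  bias=+0
    (3,0)@(7, 1): e=[0,21,3] → ·  [on edge]
    (3,1)@(7, 3): e=[0,15,9] → ·  [on edge]
    (3,2)@(7, 5): e=[0,9,15] → ·  [on edge]
    (2,3)@(5, 7): e=[16,7,1] → █
    (3,3)@(7, 7): e=[0,3,21] → ·  [on edge]
    (2,4)@(5, 9): e=[16,1,7] → █
    (3,4)@(7, 9): e=[0,-3,27] → ·  [on edge]
    (2,5)@(5, 11): e=[16,-5,13] → ·
    (3,5)@(7, 11): e=[0,-9,33] → ·  [on edge]
  covered (2 px):
    · · · · ·
    · · · · ·
    · · · · ·
    · · █ · ·
    · · █ · ·
    · · · · ·

Result: [[2,3],[2,4]]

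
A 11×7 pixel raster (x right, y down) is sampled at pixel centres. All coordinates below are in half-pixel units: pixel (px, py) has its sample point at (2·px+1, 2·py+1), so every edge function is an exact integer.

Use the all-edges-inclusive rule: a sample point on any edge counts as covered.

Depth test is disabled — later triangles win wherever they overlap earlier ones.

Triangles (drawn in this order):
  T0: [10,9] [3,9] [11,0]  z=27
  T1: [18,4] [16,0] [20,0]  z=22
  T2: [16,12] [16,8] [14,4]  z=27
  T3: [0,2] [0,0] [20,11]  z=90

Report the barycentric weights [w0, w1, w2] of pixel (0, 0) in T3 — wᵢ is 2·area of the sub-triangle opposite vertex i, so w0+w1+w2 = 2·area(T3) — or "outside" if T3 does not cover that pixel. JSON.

T0:
  2·area = 63
  edge (10, 9)→(3, 9): d=(-7,0) inclusive
  edge (3, 9)→(11, 0): d=(8,-9) inclusive
  edge (11, 0)→(10, 9): d=(-1,9) inclusive
    (4,1)@(9, 3): e=[42,6,15] → #
    (5,1)@(11, 3): e=[42,24,-3] → ·
    (3,2)@(7, 5): e=[28,4,31] → #
    (5,2)@(11, 5): e=[28,40,-5] → ·
    (2,3)@(5, 7): e=[14,2,47] → #
    (5,3)@(11, 7): e=[14,56,-7] → ·
    (0,4)@(1, 9): e=[0,-18,81] → ·  [on edge]
    (1,4)@(3, 9): e=[0,0,63] → #  [on edge]
    (2,4)@(5, 9): e=[0,18,45] → #  [on edge]
    (3,4)@(7, 9): e=[0,36,27] → #  [on edge]
    (4,4)@(9, 9): e=[0,54,9] → #  [on edge]
    (5,4)@(11, 9): e=[0,72,-9] → ·  [on edge]
    (6,4)@(13, 9): e=[0,90,-27] → ·  [on edge]
    (7,4)@(15, 9): e=[0,108,-45] → ·  [on edge]
    (8,4)@(17, 9): e=[0,126,-63] → ·  [on edge]
    (9,4)@(19, 9): e=[0,144,-81] → ·  [on edge]
    (10,4)@(21, 9): e=[0,162,-99] → ·  [on edge]
  covered (10 px):
    · · · · · · · · · · ·
    · · · · # · · · · · ·
    · · · # # · · · · · ·
    · · # # # · · · · · ·
    · # # # # · · · · · ·
    · · · · · · · · · · ·
    · · · · · · · · · · ·
T1:
  2·area = 16
  edge (18, 4)→(16, 0): d=(-2,-4) inclusive
  edge (16, 0)→(20, 0): d=(4,0) inclusive
  edge (20, 0)→(18, 4): d=(-2,4) inclusive
    (8,0)@(17, 1): e=[2,4,10] → #
    (9,0)@(19, 1): e=[10,4,2] → #
    (10,0)@(21, 1): e=[18,4,-6] → ·
    (8,1)@(17, 3): e=[-2,12,6] → ·
    (9,1)@(19, 3): e=[6,12,-2] → ·
  covered (2 px):
    · · · · · · · · # # ·
    · · · · · · · · · · ·
    · · · · · · · · · · ·
    · · · · · · · · · · ·
    · · · · · · · · · · ·
    · · · · · · · · · · ·
    · · · · · · · · · · ·
T2:
  2·area = 8  (B↔C swapped to make it positive)
  edge (16, 12)→(14, 4): d=(-2,-8) inclusive
  edge (14, 4)→(16, 8): d=(2,4) inclusive
  edge (16, 8)→(16, 12): d=(0,4) inclusive
    (7,3)@(15, 7): e=[2,2,4] → #
    (8,3)@(17, 7): e=[18,-6,-4] → ·
    (7,4)@(15, 9): e=[-2,6,4] → ·
  covered (1 px):
    · · · · · · · · · · ·
    · · · · · · · · · · ·
    · · · · · · · · · · ·
    · · · · · · · # · · ·
    · · · · · · · · · · ·
    · · · · · · · · · · ·
    · · · · · · · · · · ·
T3:
  2·area = 40
  edge (0, 2)→(0, 0): d=(0,-2) inclusive
  edge (0, 0)→(20, 11): d=(20,11) inclusive
  edge (20, 11)→(0, 2): d=(-20,-9) inclusive
    (0,0)@(1, 1): e=[2,9,29] → #
    (1,0)@(3, 1): e=[6,-13,47] → ·
    (0,1)@(1, 3): e=[2,49,-11] → ·
    (1,1)@(3, 3): e=[6,27,7] → #
    (2,1)@(5, 3): e=[10,5,25] → #
    (3,1)@(7, 3): e=[14,-17,43] → ·
    (1,2)@(3, 5): e=[6,67,-33] → ·
    (2,2)@(5, 5): e=[10,45,-15] → ·
    (3,2)@(7, 5): e=[14,23,3] → #
    (4,2)@(9, 5): e=[18,1,21] → #
    (5,2)@(11, 5): e=[22,-21,39] → ·
    (3,3)@(7, 7): e=[14,63,-37] → ·
  covered (5 px):
    # · · · · · · · · · ·
    · # # · · · · · · · ·
    · · · # # · · · · · ·
    · · · · · · · · · · ·
    · · · · · · · · · · ·
    · · · · · · · · · · ·
    · · · · · · · · · · ·

Answer: [9,29,2]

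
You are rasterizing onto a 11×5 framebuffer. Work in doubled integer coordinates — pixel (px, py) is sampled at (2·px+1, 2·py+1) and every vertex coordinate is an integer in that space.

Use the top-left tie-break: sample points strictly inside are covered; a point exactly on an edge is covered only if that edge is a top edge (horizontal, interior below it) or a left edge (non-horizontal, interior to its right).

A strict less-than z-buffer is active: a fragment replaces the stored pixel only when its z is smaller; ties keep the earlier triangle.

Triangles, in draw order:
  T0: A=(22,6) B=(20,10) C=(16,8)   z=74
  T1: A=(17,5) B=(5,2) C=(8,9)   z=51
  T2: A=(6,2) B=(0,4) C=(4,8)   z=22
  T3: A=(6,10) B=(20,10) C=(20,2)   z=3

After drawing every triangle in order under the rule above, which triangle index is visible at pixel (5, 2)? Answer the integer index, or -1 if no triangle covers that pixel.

T0:
  2·area = 20
  edge (22, 6)→(20, 10): d=(-2,4) right/bottom  bias=-1
  edge (20, 10)→(16, 8): d=(-4,-2) top-left  bias=+0
  edge (16, 8)→(22, 6): d=(6,-2) top-left  bias=+0
    (9,3)@(19, 7): e=[10,10,0] → X  [on edge]
    (10,3)@(21, 7): e=[2,14,4] → X
    (6,4)@(13, 9): e=[30,-10,0] → .  [on edge]
    (9,4)@(19, 9): e=[6,2,12] → X
    (10,4)@(21, 9): e=[-2,6,16] → .
  covered (3 px):
    . . . . . . . . . . .
    . . . . . . . . . . .
    . . . . . . . . . . .
    . . . . . . . . . X X
    . . . . . . . . . X .
T1:
  2·area = 75  (B↔C swapped to make it positive)
  edge (17, 5)→(8, 9): d=(-9,4) right/bottom  bias=-1
  edge (8, 9)→(5, 2): d=(-3,-7) top-left  bias=+0
  edge (5, 2)→(17, 5): d=(12,3) right/bottom  bias=-1
    (0,0)@(1, 1): e=[100,-25,0] → .  [on edge]
    (3,1)@(7, 3): e=[58,11,6] → X
    (4,1)@(9, 3): e=[50,25,0] → .  [on edge]
    (3,2)@(7, 5): e=[40,5,30] → X
    (4,2)@(9, 5): e=[32,19,24] → X
    (5,2)@(11, 5): e=[24,33,18] → X
    (6,2)@(13, 5): e=[16,47,12] → X
    (7,2)@(15, 5): e=[8,61,6] → X
    (8,2)@(17, 5): e=[0,75,0] → .  [on edge]
    (3,3)@(7, 7): e=[22,-1,54] → .
    (4,3)@(9, 7): e=[14,13,48] → X
    (6,3)@(13, 7): e=[-2,41,36] → .
  covered (8 px):
    . . . . . . . . . . .
    . . . X . . . . . . .
    . . . X X X X X . . .
    . . . . X X . . . . .
    . . . . . . . . . . .
T2:
  2·area = 32  (B↔C swapped to make it positive)
  edge (6, 2)→(4, 8): d=(-2,6) right/bottom  bias=-1
  edge (4, 8)→(0, 4): d=(-4,-4) top-left  bias=+0
  edge (0, 4)→(6, 2): d=(6,-2) top-left  bias=+0
    (4,0)@(9, 1): e=[-16,48,0] → .  [on edge]
    (1,1)@(3, 3): e=[16,16,0] → X  [on edge]
    (2,1)@(5, 3): e=[4,24,4] → X
    (3,1)@(7, 3): e=[-8,32,8] → .
    (0,2)@(1, 5): e=[24,0,8] → X  [on edge]
    (2,2)@(5, 5): e=[0,16,16] → .  [on edge]
    (0,3)@(1, 7): e=[20,-8,20] → .
    (1,3)@(3, 7): e=[8,0,24] → X  [on edge]
    (2,3)@(5, 7): e=[-4,8,28] → .
    (1,4)@(3, 9): e=[4,-8,36] → .
    (2,4)@(5, 9): e=[-8,0,40] → .  [on edge]
  covered (5 px):
    . . . . . . . . . . .
    . X X . . . . . . . .
    X X . . . . . . . . .
    . X . . . . . . . . .
    . . . . . . . . . . .
T3:
  2·area = 112  (B↔C swapped to make it positive)
  edge (6, 10)→(20, 2): d=(14,-8) top-left  bias=+0
  edge (20, 2)→(20, 10): d=(0,8) right/bottom  bias=-1
  edge (20, 10)→(6, 10): d=(-14,0) right/bottom  bias=-1
    (9,1)@(19, 3): e=[6,8,98] → X
    (10,1)@(21, 3): e=[22,-8,98] → .
    (7,2)@(15, 5): e=[2,40,70] → X
    (8,2)@(17, 5): e=[18,24,70] → X
    (10,2)@(21, 5): e=[50,-8,70] → .
    (6,3)@(13, 7): e=[14,56,42] → X
    (10,3)@(21, 7): e=[78,-8,42] → .
    (4,4)@(9, 9): e=[10,88,14] → X
    (5,4)@(11, 9): e=[26,72,14] → X
    (10,4)@(21, 9): e=[106,-8,14] → .
  covered (14 px):
    . . . . . . . . . . .
    . . . . . . . . . X .
    . . . . . . . X X X .
    . . . . . . X X X X .
    . . . . X X X X X X .

Z-buffer (winner per pixel, '.' = empty):
  . . . . . . . . . . .
  . 2 2 1 . . . . . 3 .
  2 2 . 1 1 1 1 3 3 3 .
  . 2 . . 1 1 3 3 3 3 0
  . . . . 3 3 3 3 3 3 .

Final: 1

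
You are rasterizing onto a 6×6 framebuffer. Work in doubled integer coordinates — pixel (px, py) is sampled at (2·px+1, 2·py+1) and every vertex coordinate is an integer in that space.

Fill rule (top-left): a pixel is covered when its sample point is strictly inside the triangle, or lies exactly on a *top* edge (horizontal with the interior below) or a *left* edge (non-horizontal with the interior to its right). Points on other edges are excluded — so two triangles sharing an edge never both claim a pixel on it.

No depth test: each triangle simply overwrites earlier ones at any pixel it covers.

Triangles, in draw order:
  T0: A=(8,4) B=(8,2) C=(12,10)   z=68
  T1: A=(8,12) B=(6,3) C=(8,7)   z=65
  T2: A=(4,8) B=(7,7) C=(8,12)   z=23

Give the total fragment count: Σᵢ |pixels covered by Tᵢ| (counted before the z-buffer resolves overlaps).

T0:
  2·area = 8
  edge (8, 4)→(8, 2): d=(0,-2) top-left  bias=+0
  edge (8, 2)→(12, 10): d=(4,8) right/bottom  bias=-1
  edge (12, 10)→(8, 4): d=(-4,-6) top-left  bias=+0
    (4,2)@(9, 5): e=[2,4,2] → #
    (5,2)@(11, 5): e=[6,-12,14] → ·
    (4,3)@(9, 7): e=[2,12,-6] → ·
  covered (1 px):
    · · · · · ·
    · · · · · ·
    · · · · # ·
    · · · · · ·
    · · · · · ·
    · · · · · ·
T1:
  2·area = 10
  edge (8, 12)→(6, 3): d=(-2,-9) top-left  bias=+0
  edge (6, 3)→(8, 7): d=(2,4) right/bottom  bias=-1
  edge (8, 7)→(8, 12): d=(0,5) right/bottom  bias=-1
    (2,0)@(5, 1): e=[-5,0,15] → ·  [on edge]
    (3,2)@(7, 5): e=[5,0,5] → ·  [on edge]
    (3,3)@(7, 7): e=[1,4,5] → #
    (4,3)@(9, 7): e=[19,-4,-5] → ·
    (3,4)@(7, 9): e=[-3,8,5] → ·
    (4,4)@(9, 9): e=[15,0,-5] → ·  [on edge]
  covered (1 px):
    · · · · · ·
    · · · · · ·
    · · · · · ·
    · · · # · ·
    · · · · · ·
    · · · · · ·
T2:
  2·area = 16
  edge (4, 8)→(7, 7): d=(3,-1) top-left  bias=+0
  edge (7, 7)→(8, 12): d=(1,5) right/bottom  bias=-1
  edge (8, 12)→(4, 8): d=(-4,-4) top-left  bias=+0
    (0,2)@(1, 5): e=[-12,28,0] → ·  [on edge]
    (1,3)@(3, 7): e=[-4,20,0] → ·  [on edge]
    (3,3)@(7, 7): e=[0,0,16] → ·  [on edge]
    (0,4)@(1, 9): e=[0,32,-16] → ·  [on edge]
    (2,4)@(5, 9): e=[4,12,0] → #  [on edge]
    (3,4)@(7, 9): e=[6,2,8] → #
    (4,4)@(9, 9): e=[8,-8,16] → ·
    (2,5)@(5, 11): e=[10,14,-8] → ·
    (3,5)@(7, 11): e=[12,4,0] → #  [on edge]
    (4,5)@(9, 11): e=[14,-6,8] → ·
  covered (3 px):
    · · · · · ·
    · · · · · ·
    · · · · · ·
    · · · · · ·
    · · # # · ·
    · · · # · ·

Final: 5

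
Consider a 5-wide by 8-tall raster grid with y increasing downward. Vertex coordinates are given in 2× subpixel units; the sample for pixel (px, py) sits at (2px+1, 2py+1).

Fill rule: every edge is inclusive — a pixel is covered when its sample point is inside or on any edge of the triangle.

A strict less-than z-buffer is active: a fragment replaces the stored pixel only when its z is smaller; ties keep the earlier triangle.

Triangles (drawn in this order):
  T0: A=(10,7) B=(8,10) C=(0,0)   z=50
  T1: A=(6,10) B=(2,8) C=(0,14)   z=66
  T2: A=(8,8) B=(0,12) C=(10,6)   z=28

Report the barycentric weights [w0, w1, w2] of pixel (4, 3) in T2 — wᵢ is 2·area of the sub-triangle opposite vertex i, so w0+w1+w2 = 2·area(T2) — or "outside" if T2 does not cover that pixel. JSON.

T0:
  2·area = 44
  edge (10, 7)→(8, 10): d=(-2,3) inclusive
  edge (8, 10)→(0, 0): d=(-8,-10) inclusive
  edge (0, 0)→(10, 7): d=(10,7) inclusive
    (0,0)@(1, 1): e=[39,2,3] → #
    (1,0)@(3, 1): e=[33,22,-11] → ·
    (0,1)@(1, 3): e=[35,-14,23] → ·
    (1,1)@(3, 3): e=[29,6,9] → #
    (2,1)@(5, 3): e=[23,26,-5] → ·
    (1,2)@(3, 5): e=[25,-10,29] → ·
    (2,2)@(5, 5): e=[19,10,15] → #
    (3,2)@(7, 5): e=[13,30,1] → #
    (4,2)@(9, 5): e=[7,50,-13] → ·
    (2,3)@(5, 7): e=[15,-6,35] → ·
    (3,3)@(7, 7): e=[9,14,21] → #
    (4,3)@(9, 7): e=[3,34,7] → #
  covered (6 px):
    # · · · ·
    · # · · ·
    · · # # ·
    · · · # #
    · · · · ·
    · · · · ·
    · · · · ·
    · · · · ·
T1:
  2·area = 28  (B↔C swapped to make it positive)
  edge (6, 10)→(0, 14): d=(-6,4) inclusive
  edge (0, 14)→(2, 8): d=(2,-6) inclusive
  edge (2, 8)→(6, 10): d=(4,2) inclusive
    (1,2)@(3, 5): e=[42,0,-14] → ·  [on edge]
    (1,4)@(3, 9): e=[18,8,2] → #
    (2,4)@(5, 9): e=[10,20,-2] → ·
    (0,5)@(1, 11): e=[14,0,14] → #  [on edge]
    (2,5)@(5, 11): e=[-2,24,6] → ·
    (0,6)@(1, 13): e=[2,4,22] → #
    (1,6)@(3, 13): e=[-6,16,18] → ·
    (0,7)@(1, 15): e=[-10,8,30] → ·
  covered (4 px):
    · · · · ·
    · · · · ·
    · · · · ·
    · · · · ·
    · # · · ·
    # # · · ·
    # · · · ·
    · · · · ·
T2:
  2·area = 8
  edge (8, 8)→(0, 12): d=(-8,4) inclusive
  edge (0, 12)→(10, 6): d=(10,-6) inclusive
  edge (10, 6)→(8, 8): d=(-2,2) inclusive
    (4,3)@(9, 7): e=[4,4,0] → #  [on edge]
    (2,4)@(5, 9): e=[4,0,4] → #  [on edge]
    (3,4)@(7, 9): e=[-4,12,0] → ·  [on edge]
    (4,4)@(9, 9): e=[-12,24,-4] → ·
    (2,5)@(5, 11): e=[-12,20,0] → ·  [on edge]
    (1,6)@(3, 13): e=[-20,28,0] → ·  [on edge]
    (0,7)@(1, 15): e=[-28,36,0] → ·  [on edge]
  covered (2 px):
    · · · · ·
    · · · · ·
    · · · · ·
    · · · · #
    · · # · ·
    · · · · ·
    · · · · ·
    · · · · ·

Final: [4,0,4]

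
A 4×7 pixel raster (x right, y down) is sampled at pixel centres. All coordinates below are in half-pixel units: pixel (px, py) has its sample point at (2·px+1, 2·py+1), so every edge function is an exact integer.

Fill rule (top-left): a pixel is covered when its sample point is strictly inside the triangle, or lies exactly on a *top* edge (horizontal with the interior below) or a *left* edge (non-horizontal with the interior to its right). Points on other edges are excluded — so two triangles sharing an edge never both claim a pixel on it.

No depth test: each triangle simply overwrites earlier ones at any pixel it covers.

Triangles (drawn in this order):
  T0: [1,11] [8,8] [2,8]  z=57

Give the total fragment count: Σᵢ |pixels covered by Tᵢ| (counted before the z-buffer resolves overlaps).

T0:
  2·area = 18  (B↔C swapped to make it positive)
  edge (1, 11)→(2, 8): d=(1,-3) top-left  bias=+0
  edge (2, 8)→(8, 8): d=(6,0) top-left  bias=+0
  edge (8, 8)→(1, 11): d=(-7,3) right/bottom  bias=-1
    (1,2)@(3, 5): e=[0,-18,36] → .  [on edge]
    (1,4)@(3, 9): e=[4,6,8] → X
    (2,4)@(5, 9): e=[10,6,2] → X
    (3,4)@(7, 9): e=[16,6,-4] → .
    (0,5)@(1, 11): e=[0,18,0] → .  [on edge]
    (1,5)@(3, 11): e=[6,18,-6] → .
    (2,5)@(5, 11): e=[12,18,-12] → .
  covered (2 px):
    . . . .
    . . . .
    . . . .
    . . . .
    . X X .
    . . . .
    . . . .

Result: 2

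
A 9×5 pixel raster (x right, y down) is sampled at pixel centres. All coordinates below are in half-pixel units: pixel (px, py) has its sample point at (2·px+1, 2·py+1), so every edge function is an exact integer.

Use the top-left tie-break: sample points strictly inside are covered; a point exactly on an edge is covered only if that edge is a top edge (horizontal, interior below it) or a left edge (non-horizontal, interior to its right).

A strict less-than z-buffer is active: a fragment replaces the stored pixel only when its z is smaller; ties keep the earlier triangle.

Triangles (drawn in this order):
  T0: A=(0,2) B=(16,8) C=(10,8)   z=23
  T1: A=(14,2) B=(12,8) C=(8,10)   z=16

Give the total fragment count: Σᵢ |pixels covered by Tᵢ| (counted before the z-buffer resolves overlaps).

T0:
  2·area = 36
  edge (0, 2)→(16, 8): d=(16,6) right/bottom  bias=-1
  edge (16, 8)→(10, 8): d=(-6,0) right/bottom  bias=-1
  edge (10, 8)→(0, 2): d=(-10,-6) top-left  bias=+0
    (2,2)@(5, 5): e=[18,18,0] → █  [on edge]
    (3,2)@(7, 5): e=[6,18,12] → █
    (4,2)@(9, 5): e=[-6,18,24] → ·
    (2,3)@(5, 7): e=[50,6,-20] → ·
    (3,3)@(7, 7): e=[38,6,-8] → ·
    (4,3)@(9, 7): e=[26,6,4] → █
    (5,3)@(11, 7): e=[14,6,16] → █
    (6,3)@(13, 7): e=[2,6,28] → █
    (7,3)@(15, 7): e=[-10,6,40] → ·
    (4,4)@(9, 9): e=[58,-6,-16] → ·
    (5,4)@(11, 9): e=[46,-6,-4] → ·
    (6,4)@(13, 9): e=[34,-6,8] → ·
  covered (5 px):
    · · · · · · · · ·
    · · · · · · · · ·
    · · █ █ · · · · ·
    · · · · █ █ █ · ·
    · · · · · · · · ·
T1:
  2·area = 20
  edge (14, 2)→(12, 8): d=(-2,6) right/bottom  bias=-1
  edge (12, 8)→(8, 10): d=(-4,2) right/bottom  bias=-1
  edge (8, 10)→(14, 2): d=(6,-8) top-left  bias=+0
    (6,2)@(13, 5): e=[0,10,10] → ·  [on edge]
    (5,3)@(11, 7): e=[8,6,6] → █
    (6,3)@(13, 7): e=[-4,2,22] → ·
    (4,4)@(9, 9): e=[16,2,2] → █
    (5,4)@(11, 9): e=[4,-2,18] → ·
  covered (2 px):
    · · · · · · · · ·
    · · · · · · · · ·
    · · · · · · · · ·
    · · · · · █ · · ·
    · · · · █ · · · ·

Result: 7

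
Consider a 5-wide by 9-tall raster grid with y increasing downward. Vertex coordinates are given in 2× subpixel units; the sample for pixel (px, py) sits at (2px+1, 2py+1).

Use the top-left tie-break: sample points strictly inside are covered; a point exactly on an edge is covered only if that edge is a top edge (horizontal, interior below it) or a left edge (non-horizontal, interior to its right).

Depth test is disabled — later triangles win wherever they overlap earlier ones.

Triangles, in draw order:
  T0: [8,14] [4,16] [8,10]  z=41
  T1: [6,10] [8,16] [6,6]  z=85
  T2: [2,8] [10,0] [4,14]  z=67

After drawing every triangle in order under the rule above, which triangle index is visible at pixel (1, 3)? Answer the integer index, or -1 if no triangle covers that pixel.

T0:
  2·area = 16
  edge (8, 14)→(4, 16): d=(-4,2) right/bottom  bias=-1
  edge (4, 16)→(8, 10): d=(4,-6) top-left  bias=+0
  edge (8, 10)→(8, 14): d=(0,4) right/bottom  bias=-1
    (3,6)@(7, 13): e=[6,6,4] → X
    (4,6)@(9, 13): e=[2,18,-4] → .
    (2,7)@(5, 15): e=[2,2,12] → X
    (3,7)@(7, 15): e=[-2,14,4] → .
    (2,8)@(5, 17): e=[-6,10,12] → .
  covered (2 px):
    . . . . .
    . . . . .
    . . . . .
    . . . . .
    . . . . .
    . . . . .
    . . . X .
    . . X . .
    . . . . .
T1:
  2·area = 8  (B↔C swapped to make it positive)
  edge (6, 10)→(6, 6): d=(0,-4) top-left  bias=+0
  edge (6, 6)→(8, 16): d=(2,10) right/bottom  bias=-1
  edge (8, 16)→(6, 10): d=(-2,-6) top-left  bias=+0
    (1,0)@(3, 1): e=[-12,20,0] → .  [on edge]
    (2,0)@(5, 1): e=[-4,0,12] → .  [on edge]
    (2,3)@(5, 7): e=[-4,12,0] → .  [on edge]
    (3,5)@(7, 11): e=[4,0,4] → .  [on edge]
    (3,6)@(7, 13): e=[4,4,0] → X  [on edge]
    (4,6)@(9, 13): e=[12,-16,12] → .
    (3,7)@(7, 15): e=[4,8,-4] → .
  covered (1 px):
    . . . . .
    . . . . .
    . . . . .
    . . . . .
    . . . . .
    . . . . .
    . . . X .
    . . . . .
    . . . . .
T2:
  2·area = 64
  edge (2, 8)→(10, 0): d=(8,-8) top-left  bias=+0
  edge (10, 0)→(4, 14): d=(-6,14) right/bottom  bias=-1
  edge (4, 14)→(2, 8): d=(-2,-6) top-left  bias=+0
    (4,0)@(9, 1): e=[0,8,56] → X  [on edge]
    (3,1)@(7, 3): e=[0,24,40] → X  [on edge]
    (4,1)@(9, 3): e=[16,-4,52] → .
    (0,2)@(1, 5): e=[-32,96,0] → .  [on edge]
    (2,2)@(5, 5): e=[0,40,24] → X  [on edge]
    (4,2)@(9, 5): e=[32,-16,48] → .
    (1,3)@(3, 7): e=[0,56,8] → X  [on edge]
    (3,3)@(7, 7): e=[32,0,32] → .  [on edge]
    (0,4)@(1, 9): e=[0,72,-8] → .  [on edge]
    (1,4)@(3, 9): e=[16,44,4] → X
    (3,4)@(7, 9): e=[48,-12,28] → .
    (1,5)@(3, 11): e=[32,32,0] → X  [on edge]
    (2,8)@(5, 17): e=[96,-32,0] → .  [on edge]
  covered (10 px):
    . . . . X
    . . . X .
    . . X X .
    . X X . .
    . X X . .
    . X X . .
    . . . . .
    . . . . .
    . . . . .

Z-buffer (winner per pixel, '.' = empty):
  . . . . 2
  . . . 2 .
  . . 2 2 .
  . 2 2 . .
  . 2 2 . .
  . 2 2 . .
  . . . 1 .
  . . 0 . .
  . . . . .

Answer: 2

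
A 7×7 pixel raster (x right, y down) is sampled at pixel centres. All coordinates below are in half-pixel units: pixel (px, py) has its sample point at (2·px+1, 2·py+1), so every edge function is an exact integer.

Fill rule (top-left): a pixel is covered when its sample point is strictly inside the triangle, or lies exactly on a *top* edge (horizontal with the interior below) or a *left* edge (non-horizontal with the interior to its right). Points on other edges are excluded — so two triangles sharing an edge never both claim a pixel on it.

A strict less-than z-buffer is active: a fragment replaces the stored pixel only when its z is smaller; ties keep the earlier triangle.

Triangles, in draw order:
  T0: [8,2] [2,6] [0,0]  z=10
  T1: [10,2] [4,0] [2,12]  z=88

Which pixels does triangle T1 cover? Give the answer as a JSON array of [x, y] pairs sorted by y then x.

T0:
  2·area = 44
  edge (8, 2)→(2, 6): d=(-6,4) right/bottom  bias=-1
  edge (2, 6)→(0, 0): d=(-2,-6) top-left  bias=+0
  edge (0, 0)→(8, 2): d=(8,2) right/bottom  bias=-1
    (0,0)@(1, 1): e=[34,4,6] → █
    (1,0)@(3, 1): e=[26,16,2] → █
    (2,0)@(5, 1): e=[18,28,-2] → ·
    (0,1)@(1, 3): e=[22,0,22] → █  [on edge]
    (2,1)@(5, 3): e=[6,24,14] → █
    (3,1)@(7, 3): e=[-2,36,10] → ·
    (0,2)@(1, 5): e=[10,-4,38] → ·
    (1,2)@(3, 5): e=[2,8,34] → █
    (2,2)@(5, 5): e=[-6,20,30] → ·
    (1,3)@(3, 7): e=[-10,4,50] → ·
    (1,4)@(3, 9): e=[-22,0,66] → ·  [on edge]
  covered (6 px):
    █ █ · · · · ·
    █ █ █ · · · ·
    · █ · · · · ·
    · · · · · · ·
    · · · · · · ·
    · · · · · · ·
    · · · · · · ·
T1:
  2·area = 76  (B↔C swapped to make it positive)
  edge (10, 2)→(2, 12): d=(-8,10) right/bottom  bias=-1
  edge (2, 12)→(4, 0): d=(2,-12) top-left  bias=+0
  edge (4, 0)→(10, 2): d=(6,2) right/bottom  bias=-1
    (2,0)@(5, 1): e=[58,14,4] → █
    (3,0)@(7, 1): e=[38,38,0] → ·  [on edge]
    (2,1)@(5, 3): e=[42,18,16] → █
    (3,1)@(7, 3): e=[22,42,12] → █
    (4,1)@(9, 3): e=[2,66,8] → █
    (5,1)@(11, 3): e=[-18,90,4] → ·
    (6,1)@(13, 3): e=[-38,114,0] → ·  [on edge]
    (2,2)@(5, 5): e=[26,22,28] → █
    (4,2)@(9, 5): e=[-14,70,20] → ·
    (1,3)@(3, 7): e=[30,2,44] → █
    (3,3)@(7, 7): e=[-10,50,36] → ·
    (1,4)@(3, 9): e=[14,6,56] → █
  covered (9 px):
    · · █ · · · ·
    · · █ █ █ · ·
    · · █ █ · · ·
    · █ █ · · · ·
    · █ · · · · ·
    · · · · · · ·
    · · · · · · ·

Final: [[2,0],[2,1],[3,1],[4,1],[2,2],[3,2],[1,3],[2,3],[1,4]]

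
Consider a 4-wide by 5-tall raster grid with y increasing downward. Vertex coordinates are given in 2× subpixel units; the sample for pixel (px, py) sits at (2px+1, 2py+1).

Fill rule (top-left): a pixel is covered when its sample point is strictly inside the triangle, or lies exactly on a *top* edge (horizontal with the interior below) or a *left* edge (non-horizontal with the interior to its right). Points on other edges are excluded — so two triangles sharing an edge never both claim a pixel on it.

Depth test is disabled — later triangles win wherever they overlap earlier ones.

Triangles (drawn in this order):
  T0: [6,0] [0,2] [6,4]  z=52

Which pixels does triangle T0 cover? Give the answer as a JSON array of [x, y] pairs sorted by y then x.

T0:
  2·area = 24  (B↔C swapped to make it positive)
  edge (6, 0)→(6, 4): d=(0,4) right/bottom  bias=-1
  edge (6, 4)→(0, 2): d=(-6,-2) top-left  bias=+0
  edge (0, 2)→(6, 0): d=(6,-2) top-left  bias=+0
    (1,0)@(3, 1): e=[12,12,0] → #  [on edge]
    (2,0)@(5, 1): e=[4,16,4] → #
    (3,0)@(7, 1): e=[-4,20,8] → ·
    (1,1)@(3, 3): e=[12,0,12] → #  [on edge]
    (3,1)@(7, 3): e=[-4,8,20] → ·
    (1,2)@(3, 5): e=[12,-12,24] → ·
    (2,2)@(5, 5): e=[4,-8,28] → ·
  covered (4 px):
    · # # ·
    · # # ·
    · · · ·
    · · · ·
    · · · ·

Result: [[1,0],[2,0],[1,1],[2,1]]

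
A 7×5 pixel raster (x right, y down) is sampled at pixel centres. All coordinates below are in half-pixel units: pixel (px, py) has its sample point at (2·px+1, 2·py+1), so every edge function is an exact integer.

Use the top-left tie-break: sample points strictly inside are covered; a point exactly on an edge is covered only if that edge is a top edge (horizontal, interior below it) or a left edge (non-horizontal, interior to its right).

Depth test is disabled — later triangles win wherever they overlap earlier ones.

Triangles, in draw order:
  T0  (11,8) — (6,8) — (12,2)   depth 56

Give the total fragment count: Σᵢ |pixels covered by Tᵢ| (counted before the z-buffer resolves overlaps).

T0:
  2·area = 30
  edge (11, 8)→(6, 8): d=(-5,0) right/bottom  bias=-1
  edge (6, 8)→(12, 2): d=(6,-6) top-left  bias=+0
  edge (12, 2)→(11, 8): d=(-1,6) right/bottom  bias=-1
    (6,0)@(13, 1): e=[35,0,-5] → .  [on edge]
    (5,1)@(11, 3): e=[25,0,5] → X  [on edge]
    (6,1)@(13, 3): e=[25,12,-7] → .
    (4,2)@(9, 5): e=[15,0,15] → X  [on edge]
    (6,2)@(13, 5): e=[15,24,-9] → .
    (3,3)@(7, 7): e=[5,0,25] → X  [on edge]
    (6,3)@(13, 7): e=[5,36,-11] → .
    (2,4)@(5, 9): e=[-5,0,35] → .  [on edge]
    (3,4)@(7, 9): e=[-5,12,23] → .
    (4,4)@(9, 9): e=[-5,24,11] → .
    (5,4)@(11, 9): e=[-5,36,-1] → .
  covered (6 px):
    . . . . . . .
    . . . . . X .
    . . . . X X .
    . . . X X X .
    . . . . . . .

Answer: 6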